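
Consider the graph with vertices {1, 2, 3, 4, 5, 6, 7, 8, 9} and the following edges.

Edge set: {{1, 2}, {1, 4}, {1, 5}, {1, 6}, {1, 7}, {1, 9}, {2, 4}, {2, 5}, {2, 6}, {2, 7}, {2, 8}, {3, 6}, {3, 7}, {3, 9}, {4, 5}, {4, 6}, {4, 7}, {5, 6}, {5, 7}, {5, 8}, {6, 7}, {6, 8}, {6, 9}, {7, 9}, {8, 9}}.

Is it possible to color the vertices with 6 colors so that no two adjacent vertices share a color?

The chromatic number is 6. 1, 2, 4, 5, 6, 7 are pairwise adjacent (a clique of size 6), so at least 6 colors are needed.
6 colors suffice: color a → {6}; color b → {7, 8}; color c → {5, 9}; color d → {1, 3}; color e → {2}; color f → {4}.
That is already a proper 6-coloring.

Yes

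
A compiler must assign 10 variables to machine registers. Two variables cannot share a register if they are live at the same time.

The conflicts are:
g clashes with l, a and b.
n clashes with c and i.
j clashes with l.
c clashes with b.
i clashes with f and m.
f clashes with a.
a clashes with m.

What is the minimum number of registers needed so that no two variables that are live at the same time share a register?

The cycle i-f-a-g-b-c-n-i has odd length 7, so it cannot be 2-colored; at least 3 registers are needed.
3 registers suffice: register 1 → {g, j, c, i}; register 2 → {n, l, a, b}; register 3 → {f, m}. No two conflicting variables share a register.

3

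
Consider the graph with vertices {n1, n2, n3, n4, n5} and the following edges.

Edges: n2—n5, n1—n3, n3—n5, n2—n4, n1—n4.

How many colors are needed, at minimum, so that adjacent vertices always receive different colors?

3

The cycle n4-n2-n5-n3-n1-n4 has odd length 5, so it cannot be 2-colored; at least 3 colors are needed.
3 colors suffice: n1=1, n2=3, n3=2, n4=2, n5=1. Every edge joins two different colors.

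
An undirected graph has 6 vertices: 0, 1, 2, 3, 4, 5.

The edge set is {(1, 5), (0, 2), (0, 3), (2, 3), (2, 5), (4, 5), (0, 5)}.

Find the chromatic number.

3

0, 2, 5 are pairwise adjacent, so at least 3 colors are needed.
A valid assignment using 3 colors: 0=b, 1=b, 2=c, 3=a, 4=b, 5=a. No two adjacent vertices share a color.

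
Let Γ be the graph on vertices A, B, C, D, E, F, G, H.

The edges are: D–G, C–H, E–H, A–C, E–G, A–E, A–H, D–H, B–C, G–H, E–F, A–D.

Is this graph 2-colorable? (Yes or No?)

No

E, G, H form a triangle, so at least 3 colors are needed.
So 2 colors are not enough.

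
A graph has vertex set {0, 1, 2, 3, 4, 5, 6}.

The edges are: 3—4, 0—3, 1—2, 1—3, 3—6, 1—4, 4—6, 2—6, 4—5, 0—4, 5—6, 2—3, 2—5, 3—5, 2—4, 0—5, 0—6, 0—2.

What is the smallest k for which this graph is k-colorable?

0, 2, 3, 4, 5, 6 are pairwise adjacent (a clique of size 6), so at least 6 colors are needed.
A valid assignment using 6 colors: 0=orange, 1=yellow, 2=green, 3=red, 4=blue, 5=purple, 6=yellow. Every edge joins two different colors.

6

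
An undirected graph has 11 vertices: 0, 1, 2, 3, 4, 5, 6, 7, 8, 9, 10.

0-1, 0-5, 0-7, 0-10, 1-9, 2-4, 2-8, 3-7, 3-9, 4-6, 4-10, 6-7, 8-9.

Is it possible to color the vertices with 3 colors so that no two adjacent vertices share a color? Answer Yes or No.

The chromatic number is 3. The cycle 7-0-1-9-3-7 has odd length 5, so it cannot be 2-colored; at least 3 colors are needed.
One proper 3-coloring: 0=red, 1=blue, 2=green, 3=green, 4=red, 5=blue, 6=green, 7=blue, 8=blue, 9=red, 10=blue.
That is already a proper 3-coloring.

Yes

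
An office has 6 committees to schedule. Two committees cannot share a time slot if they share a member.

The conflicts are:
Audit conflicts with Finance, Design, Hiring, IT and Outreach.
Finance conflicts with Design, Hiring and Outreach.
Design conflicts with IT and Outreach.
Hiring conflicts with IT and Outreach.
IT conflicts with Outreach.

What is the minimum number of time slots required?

4

Audit, Hiring, IT, Outreach all conflict with each other, so at least 4 time slots are needed.
4 time slots suffice: time slot 1 → {Audit}; time slot 2 → {Outreach}; time slot 3 → {Design, Hiring}; time slot 4 → {Finance, IT}. No two conflicting committees share a time slot.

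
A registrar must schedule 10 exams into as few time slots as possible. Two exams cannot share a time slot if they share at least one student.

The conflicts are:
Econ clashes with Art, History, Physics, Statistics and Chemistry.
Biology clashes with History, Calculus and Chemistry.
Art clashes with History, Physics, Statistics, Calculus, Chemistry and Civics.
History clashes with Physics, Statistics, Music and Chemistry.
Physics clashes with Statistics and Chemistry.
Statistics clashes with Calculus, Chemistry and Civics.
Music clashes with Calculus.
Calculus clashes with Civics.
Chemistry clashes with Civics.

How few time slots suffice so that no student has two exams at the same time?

6

Econ, Art, History, Physics, Statistics, Chemistry are mutually in conflict, so at least 6 time slots are needed.
6 time slots suffice: time slot 1 → {Biology, Statistics, Music}; time slot 2 → {History, Calculus}; time slot 3 → {Chemistry}; time slot 4 → {Art}; time slot 5 → {Physics, Civics}; time slot 6 → {Econ}. Each listed conflict is separated.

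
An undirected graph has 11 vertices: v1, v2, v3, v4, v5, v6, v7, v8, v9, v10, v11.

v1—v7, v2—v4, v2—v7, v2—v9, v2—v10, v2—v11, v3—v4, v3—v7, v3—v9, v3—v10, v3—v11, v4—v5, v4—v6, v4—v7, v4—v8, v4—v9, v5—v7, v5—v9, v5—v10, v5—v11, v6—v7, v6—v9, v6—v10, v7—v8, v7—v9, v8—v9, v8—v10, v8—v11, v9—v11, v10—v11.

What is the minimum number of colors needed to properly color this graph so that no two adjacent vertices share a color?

4

v2, v4, v7, v9 are mutually adjacent (a clique of size 4), so at least 4 colors are needed.
4 colors suffice: color R → {v1, v9, v10}; color B → {v7, v11}; color G → {v4}; color Y → {v2, v3, v5, v6, v8}. Every edge joins two different colors.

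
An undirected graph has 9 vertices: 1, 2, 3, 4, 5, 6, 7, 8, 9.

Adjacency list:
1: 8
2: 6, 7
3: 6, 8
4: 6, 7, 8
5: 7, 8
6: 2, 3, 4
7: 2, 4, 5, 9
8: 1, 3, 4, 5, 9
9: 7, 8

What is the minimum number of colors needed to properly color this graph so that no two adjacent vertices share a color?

2

7 and 9 are adjacent, so at least 2 colors are needed.
A valid assignment using 2 colors: 1=blue, 2=blue, 3=blue, 4=blue, 5=blue, 6=red, 7=red, 8=red, 9=blue. Every edge joins two different colors.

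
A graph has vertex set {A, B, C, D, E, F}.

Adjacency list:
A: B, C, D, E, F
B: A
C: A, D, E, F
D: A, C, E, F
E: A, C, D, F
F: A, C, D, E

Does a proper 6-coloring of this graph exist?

Yes

The chromatic number is 5. A, C, D, E, F are mutually adjacent (a clique of size 5), so at least 5 colors are needed.
5 colors suffice: A=1, B=2, C=2, D=5, E=4, F=3.
Since 6 ≥ 5, a proper 6-coloring certainly exists.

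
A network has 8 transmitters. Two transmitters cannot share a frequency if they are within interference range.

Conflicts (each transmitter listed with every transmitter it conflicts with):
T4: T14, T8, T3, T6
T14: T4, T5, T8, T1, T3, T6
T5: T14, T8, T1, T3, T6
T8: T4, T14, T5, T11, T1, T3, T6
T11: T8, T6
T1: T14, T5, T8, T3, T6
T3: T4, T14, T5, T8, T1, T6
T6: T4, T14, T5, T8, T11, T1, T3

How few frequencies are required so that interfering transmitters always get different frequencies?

6

T14, T5, T8, T1, T3, T6 pairwise conflict, so at least 6 frequencies are needed.
6 frequencies suffice: frequency 1 → {T8}; frequency 2 → {T6}; frequency 3 → {T14, T11}; frequency 4 → {T3}; frequency 5 → {T4, T1}; frequency 6 → {T5}. No two conflicting transmitters share a frequency.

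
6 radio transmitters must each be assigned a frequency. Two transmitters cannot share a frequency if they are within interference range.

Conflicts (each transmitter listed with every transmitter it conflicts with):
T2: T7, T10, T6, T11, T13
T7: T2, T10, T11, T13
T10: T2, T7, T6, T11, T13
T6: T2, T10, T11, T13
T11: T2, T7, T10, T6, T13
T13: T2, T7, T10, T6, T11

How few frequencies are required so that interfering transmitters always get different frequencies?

T2, T7, T10, T11, T13 are mutually in conflict, so at least 5 frequencies are needed.
5 frequencies suffice: T2=2, T7=5, T10=3, T6=5, T11=1, T13=4. No two conflicting transmitters share a frequency.

5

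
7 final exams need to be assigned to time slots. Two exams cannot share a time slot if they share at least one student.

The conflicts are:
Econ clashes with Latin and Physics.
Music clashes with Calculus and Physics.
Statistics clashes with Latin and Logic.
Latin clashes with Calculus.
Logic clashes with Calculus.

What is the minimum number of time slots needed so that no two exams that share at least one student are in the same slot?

The cycle Physics-Econ-Latin-Calculus-Music-Physics has odd length 5, so it cannot be 2-colored; at least 3 time slots are needed.
3 time slots suffice: time slot 1 → {Latin, Logic, Physics}; time slot 2 → {Econ, Statistics, Calculus}; time slot 3 → {Music}. Every pair that conflicts lands in different time slots.

3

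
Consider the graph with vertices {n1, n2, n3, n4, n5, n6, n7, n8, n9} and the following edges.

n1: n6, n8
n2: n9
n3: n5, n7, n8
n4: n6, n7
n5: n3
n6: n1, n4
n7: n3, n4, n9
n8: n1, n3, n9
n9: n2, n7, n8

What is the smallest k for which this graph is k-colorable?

2

n1 and n6 are adjacent, so at least 2 colors are needed.
2 colors suffice: color 1 → {n1, n3, n4, n9}; color 2 → {n2, n5, n6, n7, n8}. No two adjacent vertices share a color.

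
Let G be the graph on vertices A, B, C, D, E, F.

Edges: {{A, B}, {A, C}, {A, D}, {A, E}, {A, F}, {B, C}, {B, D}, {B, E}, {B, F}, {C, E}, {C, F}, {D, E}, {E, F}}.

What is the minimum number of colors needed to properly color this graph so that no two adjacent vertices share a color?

5

A, B, C, E, F form a clique, so at least 5 colors are needed.
One proper 5-coloring: A=1, B=2, C=4, D=4, E=3, F=5. No two adjacent vertices share a color.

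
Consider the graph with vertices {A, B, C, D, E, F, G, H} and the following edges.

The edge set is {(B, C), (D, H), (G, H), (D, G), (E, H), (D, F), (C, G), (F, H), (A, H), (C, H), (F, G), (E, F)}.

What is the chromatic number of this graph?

4

D, F, G, H are mutually adjacent (a clique of size 4), so at least 4 colors are needed.
4 colors suffice: color 1 → {B, H}; color 2 → {A, C, F}; color 3 → {E, G}; color 4 → {D}. Every edge joins two different colors.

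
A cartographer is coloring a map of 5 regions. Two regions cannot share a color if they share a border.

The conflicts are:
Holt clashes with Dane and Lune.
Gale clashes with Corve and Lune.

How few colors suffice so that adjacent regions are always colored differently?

2

Holt and Dane conflict, so at least 2 colors are needed.
2 colors suffice: color 1 → {Holt, Gale}; color 2 → {Dane, Corve, Lune}. No two conflicting regions share a color.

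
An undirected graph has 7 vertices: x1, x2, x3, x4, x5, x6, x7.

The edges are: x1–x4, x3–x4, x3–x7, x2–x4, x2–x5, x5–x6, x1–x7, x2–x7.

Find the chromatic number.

2

x1 and x4 are adjacent, so at least 2 colors are needed.
2 colors suffice: x1=R, x2=R, x3=R, x4=B, x5=B, x6=R, x7=B. Every edge joins two different colors.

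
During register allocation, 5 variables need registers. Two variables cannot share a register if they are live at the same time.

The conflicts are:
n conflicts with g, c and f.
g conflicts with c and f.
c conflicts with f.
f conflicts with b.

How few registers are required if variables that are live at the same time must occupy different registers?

4

n, g, c, f pairwise conflict, so at least 4 registers are needed.
Using 4 registers: n=2, g=3, c=4, f=1, b=2. Each listed conflict is separated.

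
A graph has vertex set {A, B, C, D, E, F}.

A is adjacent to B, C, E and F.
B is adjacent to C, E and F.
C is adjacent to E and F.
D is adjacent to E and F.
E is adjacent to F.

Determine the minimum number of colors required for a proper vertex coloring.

A, B, C, E, F are mutually adjacent (a clique of size 5), so at least 5 colors are needed.
5 colors suffice: A=4, B=3, C=5, D=3, E=2, F=1. Each edge has distinct colors on its endpoints.

5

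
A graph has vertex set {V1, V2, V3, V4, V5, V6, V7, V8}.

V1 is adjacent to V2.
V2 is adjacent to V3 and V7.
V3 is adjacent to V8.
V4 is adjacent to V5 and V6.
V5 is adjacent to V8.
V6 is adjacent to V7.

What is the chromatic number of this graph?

The cycle V2-V3-V8-V5-V4-V6-V7-V2 has odd length 7, so it cannot be 2-colored; at least 3 colors are needed.
A valid assignment using 3 colors: V1=2, V2=1, V3=3, V4=2, V5=1, V6=1, V7=2, V8=2. Every edge joins two different colors.

3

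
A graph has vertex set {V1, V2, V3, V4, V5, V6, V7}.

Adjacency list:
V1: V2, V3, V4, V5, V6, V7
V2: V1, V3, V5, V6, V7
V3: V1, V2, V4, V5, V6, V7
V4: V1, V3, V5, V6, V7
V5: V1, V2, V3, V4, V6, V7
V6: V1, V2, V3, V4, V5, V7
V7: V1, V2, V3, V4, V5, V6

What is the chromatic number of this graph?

6

V1, V2, V3, V5, V6, V7 are pairwise adjacent (a clique of size 6), so at least 6 colors are needed.
6 colors suffice: V1=5, V2=6, V3=2, V4=6, V5=4, V6=1, V7=3. No two adjacent vertices share a color.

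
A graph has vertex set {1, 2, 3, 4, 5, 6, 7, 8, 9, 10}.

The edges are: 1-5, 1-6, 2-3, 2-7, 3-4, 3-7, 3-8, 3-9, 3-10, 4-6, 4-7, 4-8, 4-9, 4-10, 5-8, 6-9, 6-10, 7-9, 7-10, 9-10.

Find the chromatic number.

3, 4, 7, 9, 10 are pairwise adjacent (a clique of size 5), so at least 5 colors are needed.
5 colors suffice: 1=red, 2=red, 3=blue, 4=red, 5=blue, 6=blue, 7=yellow, 8=green, 9=purple, 10=green. No two adjacent vertices share a color.

5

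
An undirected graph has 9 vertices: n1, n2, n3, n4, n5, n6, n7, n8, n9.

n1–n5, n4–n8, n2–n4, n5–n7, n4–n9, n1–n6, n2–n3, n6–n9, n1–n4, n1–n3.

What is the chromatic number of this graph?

2

n2 and n4 are adjacent, so at least 2 colors are needed.
One proper 2-coloring: n1=1, n2=1, n3=2, n4=2, n5=2, n6=2, n7=1, n8=1, n9=1. Each edge has distinct colors on its endpoints.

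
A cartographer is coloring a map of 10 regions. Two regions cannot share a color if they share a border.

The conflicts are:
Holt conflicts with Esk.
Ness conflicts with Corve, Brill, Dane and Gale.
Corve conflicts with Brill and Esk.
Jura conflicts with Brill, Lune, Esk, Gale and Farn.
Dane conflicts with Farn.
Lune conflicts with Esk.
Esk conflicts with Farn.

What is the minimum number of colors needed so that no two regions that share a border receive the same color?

3

Jura, Esk, Farn are mutually in conflict, so at least 3 colors are needed.
3 colors suffice: color 1 → {Holt, Ness, Jura}; color 2 → {Brill, Dane, Esk, Gale}; color 3 → {Corve, Lune, Farn}. Each listed conflict is separated.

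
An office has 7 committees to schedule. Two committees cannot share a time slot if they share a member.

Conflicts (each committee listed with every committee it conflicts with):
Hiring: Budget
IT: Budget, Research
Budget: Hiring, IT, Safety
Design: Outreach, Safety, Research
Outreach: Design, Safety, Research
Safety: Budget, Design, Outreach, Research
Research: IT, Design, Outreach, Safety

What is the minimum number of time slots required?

Design, Outreach, Safety, Research all conflict with each other, so at least 4 time slots are needed.
4 time slots suffice: time slot 1 → {Hiring, IT, Safety}; time slot 2 → {Budget, Research}; time slot 3 → {Outreach}; time slot 4 → {Design}. Each listed conflict is separated.

4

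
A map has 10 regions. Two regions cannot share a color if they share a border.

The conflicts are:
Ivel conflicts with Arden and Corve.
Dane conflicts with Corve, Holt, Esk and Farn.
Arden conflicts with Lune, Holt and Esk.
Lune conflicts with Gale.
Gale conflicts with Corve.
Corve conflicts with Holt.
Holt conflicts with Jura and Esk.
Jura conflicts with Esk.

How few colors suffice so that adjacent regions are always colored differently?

3

Dane, Corve, Holt pairwise conflict, so at least 3 colors are needed.
One proper 3-coloring: Ivel=1, Dane=3, Arden=3, Lune=1, Gale=3, Corve=2, Holt=1, Jura=3, Esk=2, Farn=1. Each listed conflict is separated.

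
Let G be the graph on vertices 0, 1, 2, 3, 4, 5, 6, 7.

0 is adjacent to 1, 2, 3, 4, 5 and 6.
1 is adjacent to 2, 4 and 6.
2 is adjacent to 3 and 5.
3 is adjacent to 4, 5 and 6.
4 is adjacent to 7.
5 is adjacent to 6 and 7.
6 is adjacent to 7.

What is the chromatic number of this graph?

0, 3, 5, 6 are pairwise adjacent (a clique of size 4), so at least 4 colors are needed.
One proper 4-coloring: 0=red, 1=green, 2=blue, 3=yellow, 4=blue, 5=green, 6=blue, 7=red. Each edge has distinct colors on its endpoints.

4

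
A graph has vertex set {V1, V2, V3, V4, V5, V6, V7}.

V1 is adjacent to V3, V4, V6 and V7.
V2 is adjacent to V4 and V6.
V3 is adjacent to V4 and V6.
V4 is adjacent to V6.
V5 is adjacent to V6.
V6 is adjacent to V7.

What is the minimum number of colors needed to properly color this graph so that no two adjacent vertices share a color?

4

V1, V3, V4, V6 are pairwise adjacent (a clique of size 4), so at least 4 colors are needed.
4 colors suffice: color red → {V6}; color blue → {V1, V2, V5}; color green → {V4, V7}; color yellow → {V3}. No two adjacent vertices share a color.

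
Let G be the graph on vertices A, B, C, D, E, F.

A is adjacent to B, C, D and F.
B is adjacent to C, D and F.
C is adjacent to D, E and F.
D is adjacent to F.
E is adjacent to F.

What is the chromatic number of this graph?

A, B, C, D, F form a clique, so at least 5 colors are needed.
5 colors suffice: A=yellow, B=purple, C=blue, D=green, E=green, F=red. Each edge has distinct colors on its endpoints.

5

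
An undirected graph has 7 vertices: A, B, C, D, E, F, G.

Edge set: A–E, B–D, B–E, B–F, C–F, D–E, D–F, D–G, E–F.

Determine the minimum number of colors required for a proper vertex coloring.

B, D, E, F are pairwise adjacent (a clique of size 4), so at least 4 colors are needed.
4 colors suffice: color red → {C, E, G}; color blue → {A, D}; color green → {F}; color yellow → {B}. No two adjacent vertices share a color.

4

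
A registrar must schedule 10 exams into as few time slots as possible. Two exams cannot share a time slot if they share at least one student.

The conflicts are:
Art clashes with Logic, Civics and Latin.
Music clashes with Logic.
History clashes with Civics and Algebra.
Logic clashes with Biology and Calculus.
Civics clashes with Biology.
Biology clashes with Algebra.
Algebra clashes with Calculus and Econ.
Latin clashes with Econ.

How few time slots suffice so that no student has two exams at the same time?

Biology and Algebra conflict, so at least 2 time slots are needed.
2 time slots suffice: Art=2, Music=2, History=2, Logic=1, Civics=1, Biology=2, Algebra=1, Calculus=2, Latin=1, Econ=2. Each listed conflict is separated.

2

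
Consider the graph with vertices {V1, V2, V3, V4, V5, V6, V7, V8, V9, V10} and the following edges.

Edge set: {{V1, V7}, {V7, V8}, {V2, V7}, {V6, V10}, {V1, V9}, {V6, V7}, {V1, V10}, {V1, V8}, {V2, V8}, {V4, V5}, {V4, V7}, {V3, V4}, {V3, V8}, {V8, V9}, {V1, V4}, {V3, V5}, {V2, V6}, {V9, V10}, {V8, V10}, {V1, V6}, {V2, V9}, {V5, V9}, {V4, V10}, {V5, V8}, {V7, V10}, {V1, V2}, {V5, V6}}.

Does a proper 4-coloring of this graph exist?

Yes

The chromatic number is 4. V1, V8, V9, V10 are mutually adjacent (a clique of size 4), so at least 4 colors are needed.
4 colors suffice: color 1 → {V1, V5}; color 2 → {V4, V6, V8}; color 3 → {V3, V7, V9}; color 4 → {V2, V10}.
That is already a proper 4-coloring.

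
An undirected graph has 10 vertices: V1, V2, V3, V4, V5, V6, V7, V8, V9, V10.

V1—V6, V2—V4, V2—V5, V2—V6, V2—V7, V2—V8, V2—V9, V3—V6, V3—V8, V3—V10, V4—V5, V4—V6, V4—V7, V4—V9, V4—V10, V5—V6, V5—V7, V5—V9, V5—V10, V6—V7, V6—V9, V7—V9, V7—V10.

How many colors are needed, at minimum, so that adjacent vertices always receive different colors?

6

V2, V4, V5, V6, V7, V9 are pairwise adjacent (a clique of size 6), so at least 6 colors are needed.
6 colors suffice: color 1 → {V6, V8, V10}; color 2 → {V1, V3, V5}; color 3 → {V7}; color 4 → {V2}; color 5 → {V4}; color 6 → {V9}. No two adjacent vertices share a color.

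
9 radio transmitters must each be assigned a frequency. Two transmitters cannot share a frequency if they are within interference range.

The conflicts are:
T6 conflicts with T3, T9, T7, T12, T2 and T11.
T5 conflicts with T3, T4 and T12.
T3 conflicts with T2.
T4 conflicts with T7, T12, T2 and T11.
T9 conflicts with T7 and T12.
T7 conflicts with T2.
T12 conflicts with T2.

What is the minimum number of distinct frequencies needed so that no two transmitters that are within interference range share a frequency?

3

T6, T3, T2 are mutually in conflict, so at least 3 frequencies are needed.
3 frequencies suffice: frequency 1 → {T6, T4}; frequency 2 → {T5, T9, T2, T11}; frequency 3 → {T3, T7, T12}. Each listed conflict is separated.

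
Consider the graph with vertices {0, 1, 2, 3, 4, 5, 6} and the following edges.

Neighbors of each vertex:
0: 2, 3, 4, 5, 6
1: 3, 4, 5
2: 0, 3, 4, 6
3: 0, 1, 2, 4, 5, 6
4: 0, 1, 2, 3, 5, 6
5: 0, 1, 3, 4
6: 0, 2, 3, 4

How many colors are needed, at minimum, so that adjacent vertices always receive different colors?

0, 2, 3, 4, 6 are pairwise adjacent (a clique of size 5), so at least 5 colors are needed.
One proper 5-coloring: 0=c, 1=c, 2=e, 3=b, 4=a, 5=d, 6=d. Every edge joins two different colors.

5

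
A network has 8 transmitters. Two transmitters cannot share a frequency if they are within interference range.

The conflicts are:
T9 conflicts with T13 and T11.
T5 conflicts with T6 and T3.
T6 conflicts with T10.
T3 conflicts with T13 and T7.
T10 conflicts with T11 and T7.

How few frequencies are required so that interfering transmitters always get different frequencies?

3

The cycle T10-T6-T5-T3-T7-T10 has odd length 5, so it cannot be 2-colored; at least 3 frequencies are needed.
3 frequencies suffice: frequency 1 → {T9, T3, T10}; frequency 2 → {T5, T13, T11, T7}; frequency 3 → {T6}. Each listed conflict is separated.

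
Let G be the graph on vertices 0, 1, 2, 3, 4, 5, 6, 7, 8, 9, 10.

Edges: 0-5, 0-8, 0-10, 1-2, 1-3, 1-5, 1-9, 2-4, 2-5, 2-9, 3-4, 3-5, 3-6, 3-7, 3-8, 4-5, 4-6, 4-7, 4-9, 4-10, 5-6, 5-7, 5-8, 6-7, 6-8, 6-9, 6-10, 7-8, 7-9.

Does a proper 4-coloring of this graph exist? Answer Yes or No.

No

3, 4, 5, 6, 7 form a clique, so at least 5 colors are needed.
So 4 colors are not enough.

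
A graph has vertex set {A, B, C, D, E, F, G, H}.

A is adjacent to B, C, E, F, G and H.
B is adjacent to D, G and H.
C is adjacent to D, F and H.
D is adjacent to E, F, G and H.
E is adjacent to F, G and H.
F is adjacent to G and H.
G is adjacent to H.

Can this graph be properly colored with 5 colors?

Yes

The chromatic number is 5. A, E, F, G, H are pairwise adjacent (a clique of size 5), so at least 5 colors are needed.
One proper 5-coloring: A=3, B=4, C=2, D=3, E=5, F=4, G=2, H=1.
That is already a proper 5-coloring.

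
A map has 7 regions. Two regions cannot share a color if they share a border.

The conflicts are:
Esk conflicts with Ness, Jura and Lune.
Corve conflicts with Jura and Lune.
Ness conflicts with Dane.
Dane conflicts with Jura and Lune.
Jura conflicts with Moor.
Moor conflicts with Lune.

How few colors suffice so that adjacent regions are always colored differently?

2

Corve and Jura conflict, so at least 2 colors are needed.
2 colors suffice: color 1 → {Ness, Jura, Lune}; color 2 → {Esk, Corve, Dane, Moor}. No two conflicting regions share a color.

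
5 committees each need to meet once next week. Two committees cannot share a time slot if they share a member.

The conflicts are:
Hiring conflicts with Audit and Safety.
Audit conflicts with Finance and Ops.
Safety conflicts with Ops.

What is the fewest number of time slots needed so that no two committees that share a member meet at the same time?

2

Safety and Ops conflict, so at least 2 time slots are needed.
2 time slots suffice: time slot 1 → {Audit, Safety}; time slot 2 → {Hiring, Finance, Ops}. Each listed conflict is separated.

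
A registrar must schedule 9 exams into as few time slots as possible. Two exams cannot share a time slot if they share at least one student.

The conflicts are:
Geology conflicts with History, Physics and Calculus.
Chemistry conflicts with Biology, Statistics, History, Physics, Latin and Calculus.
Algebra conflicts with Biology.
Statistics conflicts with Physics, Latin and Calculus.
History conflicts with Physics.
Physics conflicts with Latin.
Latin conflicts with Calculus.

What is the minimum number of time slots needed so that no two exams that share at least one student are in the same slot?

4

Chemistry, Statistics, Physics, Latin pairwise conflict, so at least 4 time slots are needed.
4 time slots suffice: time slot 1 → {Geology, Chemistry, Algebra}; time slot 2 → {Biology, Physics, Calculus}; time slot 3 → {History, Latin}; time slot 4 → {Statistics}. Every pair that conflicts lands in different time slots.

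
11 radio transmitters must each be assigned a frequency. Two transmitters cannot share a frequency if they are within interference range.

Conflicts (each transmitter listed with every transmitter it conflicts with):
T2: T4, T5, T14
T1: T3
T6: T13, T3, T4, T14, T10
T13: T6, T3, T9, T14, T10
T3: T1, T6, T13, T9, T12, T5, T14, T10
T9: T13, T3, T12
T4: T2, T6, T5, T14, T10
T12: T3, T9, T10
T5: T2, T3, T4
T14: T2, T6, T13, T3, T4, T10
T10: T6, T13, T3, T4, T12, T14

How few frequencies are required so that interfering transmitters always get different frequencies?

5

T6, T13, T3, T14, T10 are mutually in conflict, so at least 5 frequencies are needed.
5 frequencies suffice: frequency 1 → {T3, T4}; frequency 2 → {T1, T12, T5, T14}; frequency 3 → {T2, T9, T10}; frequency 4 → {T6}; frequency 5 → {T13}. No two conflicting transmitters share a frequency.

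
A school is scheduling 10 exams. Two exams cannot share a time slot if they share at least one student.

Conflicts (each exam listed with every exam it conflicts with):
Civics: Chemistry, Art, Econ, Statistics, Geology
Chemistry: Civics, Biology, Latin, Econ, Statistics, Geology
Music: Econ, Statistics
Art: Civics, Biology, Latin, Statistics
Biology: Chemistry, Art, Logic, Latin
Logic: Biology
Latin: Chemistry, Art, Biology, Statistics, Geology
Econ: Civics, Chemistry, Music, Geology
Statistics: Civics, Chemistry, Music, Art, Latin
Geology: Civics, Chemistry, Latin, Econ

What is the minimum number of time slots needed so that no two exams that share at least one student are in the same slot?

4

Civics, Chemistry, Econ, Geology all conflict with each other, so at least 4 time slots are needed.
4 time slots suffice: Civics=2, Chemistry=1, Music=1, Art=1, Biology=3, Logic=1, Latin=2, Econ=4, Statistics=3, Geology=3. Each listed conflict is separated.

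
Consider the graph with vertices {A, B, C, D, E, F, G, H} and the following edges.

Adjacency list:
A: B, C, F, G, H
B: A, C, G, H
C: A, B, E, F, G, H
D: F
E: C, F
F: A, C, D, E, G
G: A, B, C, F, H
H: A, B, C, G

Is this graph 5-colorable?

Yes

The chromatic number is 5. A, B, C, G, H are pairwise adjacent (a clique of size 5), so at least 5 colors are needed.
One proper 5-coloring: A=3, B=4, C=1, D=1, E=2, F=4, G=2, H=5.
That is already a proper 5-coloring.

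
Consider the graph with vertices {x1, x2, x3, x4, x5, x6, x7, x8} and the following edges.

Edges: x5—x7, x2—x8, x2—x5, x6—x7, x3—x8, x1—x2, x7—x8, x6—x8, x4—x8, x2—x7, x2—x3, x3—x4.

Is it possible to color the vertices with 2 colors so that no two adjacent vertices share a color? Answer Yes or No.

No

x2, x7, x8 are mutually adjacent, so at least 3 colors are needed.
So 2 colors are not enough.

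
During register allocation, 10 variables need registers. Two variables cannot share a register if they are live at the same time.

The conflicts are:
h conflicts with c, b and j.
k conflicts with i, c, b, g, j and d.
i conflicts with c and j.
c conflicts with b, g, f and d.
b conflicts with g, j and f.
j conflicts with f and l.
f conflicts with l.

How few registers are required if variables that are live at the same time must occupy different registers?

k, c, b, g all conflict with each other, so at least 4 registers are needed.
A valid assignment using 4 registers: h=3, k=3, i=2, c=1, b=2, g=4, j=1, f=3, l=2, d=2. Every pair that conflicts lands in different registers.

4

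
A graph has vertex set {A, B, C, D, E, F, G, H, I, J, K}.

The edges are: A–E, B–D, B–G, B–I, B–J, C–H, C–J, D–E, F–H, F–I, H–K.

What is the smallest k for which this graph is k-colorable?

2

D and E are adjacent, so at least 2 colors are needed.
2 colors suffice: color 1 → {B, C, E, F, K}; color 2 → {A, D, G, H, I, J}. No two adjacent vertices share a color.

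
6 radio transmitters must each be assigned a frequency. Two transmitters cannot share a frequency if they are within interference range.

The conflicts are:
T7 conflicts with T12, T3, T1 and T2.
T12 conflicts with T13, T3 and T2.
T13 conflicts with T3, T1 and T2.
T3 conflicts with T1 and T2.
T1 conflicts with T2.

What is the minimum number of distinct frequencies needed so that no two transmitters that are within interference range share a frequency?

4

T12, T13, T3, T2 all conflict with each other, so at least 4 frequencies are needed.
4 frequencies suffice: T7=3, T12=4, T13=3, T3=1, T1=4, T2=2. No two conflicting transmitters share a frequency.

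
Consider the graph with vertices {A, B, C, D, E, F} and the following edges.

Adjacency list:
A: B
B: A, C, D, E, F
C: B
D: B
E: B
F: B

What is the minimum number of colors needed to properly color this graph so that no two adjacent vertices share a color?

2

B and C are adjacent, so at least 2 colors are needed.
2 colors suffice: color 1 → {B}; color 2 → {A, C, D, E, F}. No two adjacent vertices share a color.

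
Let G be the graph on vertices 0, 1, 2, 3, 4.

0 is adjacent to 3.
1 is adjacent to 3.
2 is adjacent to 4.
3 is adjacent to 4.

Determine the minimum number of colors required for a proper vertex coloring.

0 and 3 are adjacent, so at least 2 colors are needed.
One proper 2-coloring: 0=blue, 1=blue, 2=red, 3=red, 4=blue. Every edge joins two different colors.

2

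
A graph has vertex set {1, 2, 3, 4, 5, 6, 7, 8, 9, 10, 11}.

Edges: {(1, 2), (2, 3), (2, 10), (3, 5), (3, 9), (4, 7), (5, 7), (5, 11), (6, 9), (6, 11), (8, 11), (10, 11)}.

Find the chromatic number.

The cycle 11-6-9-3-5-11 has odd length 5, so it cannot be 2-colored; at least 3 colors are needed.
3 colors suffice: color red → {2, 7, 9, 11}; color blue → {1, 3, 4, 6, 8, 10}; color green → {5}. Every edge joins two different colors.

3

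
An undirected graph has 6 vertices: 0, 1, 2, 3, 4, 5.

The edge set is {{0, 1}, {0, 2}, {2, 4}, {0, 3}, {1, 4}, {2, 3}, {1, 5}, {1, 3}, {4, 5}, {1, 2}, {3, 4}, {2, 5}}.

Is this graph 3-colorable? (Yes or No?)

No

1, 2, 4, 5 are pairwise adjacent (a clique of size 4), so at least 4 colors are needed.
So 3 colors are not enough.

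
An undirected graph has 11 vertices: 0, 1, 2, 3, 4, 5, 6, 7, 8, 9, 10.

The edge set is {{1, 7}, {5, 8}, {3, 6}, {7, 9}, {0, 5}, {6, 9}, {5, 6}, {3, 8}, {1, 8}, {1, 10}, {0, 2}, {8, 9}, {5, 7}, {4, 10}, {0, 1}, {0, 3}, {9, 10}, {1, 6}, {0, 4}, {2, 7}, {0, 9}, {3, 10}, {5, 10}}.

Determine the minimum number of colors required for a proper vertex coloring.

6 and 9 are adjacent, so at least 2 colors are needed.
2 colors suffice: color a → {0, 6, 7, 8, 10}; color b → {1, 2, 3, 4, 5, 9}. Every edge joins two different colors.

2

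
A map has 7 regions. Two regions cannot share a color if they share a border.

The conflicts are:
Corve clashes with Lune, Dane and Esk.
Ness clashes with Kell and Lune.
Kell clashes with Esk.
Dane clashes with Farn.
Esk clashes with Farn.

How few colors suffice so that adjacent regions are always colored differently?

3

The cycle Corve-Esk-Kell-Ness-Lune-Corve has odd length 5, so it cannot be 2-colored; at least 3 colors are needed.
3 colors suffice: color 1 → {Corve, Kell, Farn}; color 2 → {Lune, Dane, Esk}; color 3 → {Ness}. No two conflicting regions share a color.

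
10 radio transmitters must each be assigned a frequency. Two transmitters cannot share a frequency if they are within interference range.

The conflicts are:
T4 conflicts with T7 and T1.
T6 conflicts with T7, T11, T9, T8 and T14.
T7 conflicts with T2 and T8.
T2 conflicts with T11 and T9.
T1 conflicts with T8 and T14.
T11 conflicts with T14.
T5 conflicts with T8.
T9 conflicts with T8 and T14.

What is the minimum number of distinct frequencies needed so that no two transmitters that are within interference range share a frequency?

T6, T9, T14 pairwise conflict, so at least 3 frequencies are needed.
3 frequencies suffice: frequency 1 → {T6, T2, T1, T5}; frequency 2 → {T4, T8, T14}; frequency 3 → {T7, T11, T9}. Each listed conflict is separated.

3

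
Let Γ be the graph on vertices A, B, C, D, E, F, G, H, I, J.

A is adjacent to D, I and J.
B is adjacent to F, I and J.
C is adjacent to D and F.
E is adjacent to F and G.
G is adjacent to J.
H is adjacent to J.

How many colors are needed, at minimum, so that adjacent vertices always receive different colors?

3

The cycle F-B-J-G-E-F has odd length 5, so it cannot be 2-colored; at least 3 colors are needed.
3 colors suffice: color red → {D, F, I, J}; color blue → {A, B, C, E, H}; color green → {G}. Every edge joins two different colors.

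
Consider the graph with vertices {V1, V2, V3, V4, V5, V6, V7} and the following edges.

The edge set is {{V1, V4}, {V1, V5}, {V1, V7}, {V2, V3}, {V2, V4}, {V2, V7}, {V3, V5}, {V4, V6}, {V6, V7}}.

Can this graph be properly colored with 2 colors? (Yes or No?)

The cycle V2-V4-V1-V5-V3-V2 has odd length 5, so it cannot be 2-colored; at least 3 colors are needed.
So 2 colors are not enough.

No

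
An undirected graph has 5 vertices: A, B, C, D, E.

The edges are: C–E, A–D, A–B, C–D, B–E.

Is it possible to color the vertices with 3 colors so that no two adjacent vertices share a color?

Yes

The chromatic number is 3. The cycle A-B-E-C-D-A has odd length 5, so it cannot be 2-colored; at least 3 colors are needed.
3 colors suffice: color red → {D, E}; color blue → {B, C}; color green → {A}.
That is already a proper 3-coloring.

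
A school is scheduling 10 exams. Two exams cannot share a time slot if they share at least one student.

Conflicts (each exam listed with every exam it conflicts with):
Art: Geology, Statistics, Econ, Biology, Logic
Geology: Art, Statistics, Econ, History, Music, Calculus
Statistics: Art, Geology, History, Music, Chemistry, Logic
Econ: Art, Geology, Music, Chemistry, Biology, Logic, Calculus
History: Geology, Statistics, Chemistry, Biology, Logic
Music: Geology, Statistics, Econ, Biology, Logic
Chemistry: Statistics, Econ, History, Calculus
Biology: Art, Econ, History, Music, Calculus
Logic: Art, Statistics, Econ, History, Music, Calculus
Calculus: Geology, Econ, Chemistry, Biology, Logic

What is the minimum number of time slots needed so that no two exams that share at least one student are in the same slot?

3

Econ, Chemistry, Calculus all conflict with each other, so at least 3 time slots are needed.
A valid assignment using 3 time slots: Art=3, Geology=2, Statistics=1, Econ=1, History=3, Music=3, Chemistry=2, Biology=2, Logic=2, Calculus=3. No two conflicting exams share a time slot.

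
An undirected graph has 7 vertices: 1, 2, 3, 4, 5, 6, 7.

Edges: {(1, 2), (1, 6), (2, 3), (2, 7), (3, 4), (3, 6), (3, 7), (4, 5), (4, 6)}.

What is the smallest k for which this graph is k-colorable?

3

3, 4, 6 are mutually adjacent, so at least 3 colors are needed.
One proper 3-coloring: 1=a, 2=b, 3=a, 4=c, 5=a, 6=b, 7=c. Every edge joins two different colors.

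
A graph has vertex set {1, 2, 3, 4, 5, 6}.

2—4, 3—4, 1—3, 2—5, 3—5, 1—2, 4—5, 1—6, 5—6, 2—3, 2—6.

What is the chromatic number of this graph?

2, 3, 4, 5 form a clique, so at least 4 colors are needed.
4 colors suffice: color red → {2}; color blue → {1, 5}; color green → {3, 6}; color yellow → {4}. No two adjacent vertices share a color.

4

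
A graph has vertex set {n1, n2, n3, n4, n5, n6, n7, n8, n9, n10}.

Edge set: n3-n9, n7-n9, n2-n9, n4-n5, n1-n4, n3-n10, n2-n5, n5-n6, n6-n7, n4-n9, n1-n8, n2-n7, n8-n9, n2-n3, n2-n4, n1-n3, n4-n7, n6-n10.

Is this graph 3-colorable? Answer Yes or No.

n2, n4, n7, n9 are mutually adjacent (a clique of size 4), so at least 4 colors are needed.
So 3 colors are not enough.

No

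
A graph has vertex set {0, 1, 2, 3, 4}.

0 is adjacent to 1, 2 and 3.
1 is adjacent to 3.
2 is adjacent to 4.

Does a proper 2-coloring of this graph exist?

0, 1, 3 are mutually adjacent, so at least 3 colors are needed.
So 2 colors are not enough.

No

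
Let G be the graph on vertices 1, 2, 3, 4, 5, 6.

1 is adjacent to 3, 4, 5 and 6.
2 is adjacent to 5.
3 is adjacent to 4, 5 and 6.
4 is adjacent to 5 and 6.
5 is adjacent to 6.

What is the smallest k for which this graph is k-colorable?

1, 3, 4, 5, 6 are pairwise adjacent (a clique of size 5), so at least 5 colors are needed.
5 colors suffice: color red → {5}; color blue → {2, 3}; color green → {6}; color yellow → {1}; color purple → {4}. Every edge joins two different colors.

5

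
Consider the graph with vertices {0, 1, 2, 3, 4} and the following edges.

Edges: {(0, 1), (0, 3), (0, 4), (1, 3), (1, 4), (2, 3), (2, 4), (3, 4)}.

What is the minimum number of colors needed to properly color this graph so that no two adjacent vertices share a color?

0, 1, 3, 4 form a clique, so at least 4 colors are needed.
4 colors suffice: color a → {4}; color b → {3}; color c → {1, 2}; color d → {0}. Each edge has distinct colors on its endpoints.

4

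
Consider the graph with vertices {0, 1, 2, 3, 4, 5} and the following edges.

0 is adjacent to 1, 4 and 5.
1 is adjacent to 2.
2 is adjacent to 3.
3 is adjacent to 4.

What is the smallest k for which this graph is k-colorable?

3

The cycle 2-1-0-4-3-2 has odd length 5, so it cannot be 2-colored; at least 3 colors are needed.
One proper 3-coloring: 0=a, 1=b, 2=a, 3=b, 4=c, 5=b. No two adjacent vertices share a color.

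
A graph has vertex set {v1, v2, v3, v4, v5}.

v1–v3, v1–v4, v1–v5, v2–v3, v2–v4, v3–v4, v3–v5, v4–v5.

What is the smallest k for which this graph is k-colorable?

4

v1, v3, v4, v5 form a clique, so at least 4 colors are needed.
4 colors suffice: v1=Y, v2=G, v3=R, v4=B, v5=G. No two adjacent vertices share a color.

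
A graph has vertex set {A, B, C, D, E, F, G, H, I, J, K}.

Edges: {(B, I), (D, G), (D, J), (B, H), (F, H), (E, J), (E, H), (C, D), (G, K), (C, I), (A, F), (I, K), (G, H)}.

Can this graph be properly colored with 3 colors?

The chromatic number is 3. The cycle G-K-I-C-D-G has odd length 5, so it cannot be 2-colored; at least 3 colors are needed.
One proper 3-coloring: A=1, B=2, C=2, D=1, E=2, F=2, G=2, H=1, I=1, J=3, K=3.
That is already a proper 3-coloring.

Yes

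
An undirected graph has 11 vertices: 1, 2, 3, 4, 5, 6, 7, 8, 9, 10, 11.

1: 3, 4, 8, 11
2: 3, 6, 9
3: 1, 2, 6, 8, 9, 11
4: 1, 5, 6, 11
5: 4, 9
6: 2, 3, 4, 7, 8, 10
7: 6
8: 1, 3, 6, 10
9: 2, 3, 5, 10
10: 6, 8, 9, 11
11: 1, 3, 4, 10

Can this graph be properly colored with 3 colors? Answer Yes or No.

Yes

The chromatic number is 3. 1, 3, 8 are pairwise adjacent, so at least 3 colors are needed.
3 colors suffice: color a → {3, 4, 7, 10}; color b → {1, 6, 9}; color c → {2, 5, 8, 11}.
That is already a proper 3-coloring.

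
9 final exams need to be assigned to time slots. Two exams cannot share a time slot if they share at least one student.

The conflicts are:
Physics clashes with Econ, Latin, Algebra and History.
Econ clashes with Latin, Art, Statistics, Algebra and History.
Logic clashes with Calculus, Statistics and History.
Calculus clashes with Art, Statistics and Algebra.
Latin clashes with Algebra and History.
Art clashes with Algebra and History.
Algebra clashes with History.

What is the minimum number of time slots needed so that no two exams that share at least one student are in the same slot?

5

Physics, Econ, Latin, Algebra, History are mutually in conflict, so at least 5 time slots are needed.
A valid assignment using 5 time slots: Physics=4, Econ=1, Logic=2, Calculus=1, Latin=5, Art=4, Statistics=3, Algebra=2, History=3. Every pair that conflicts lands in different time slots.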